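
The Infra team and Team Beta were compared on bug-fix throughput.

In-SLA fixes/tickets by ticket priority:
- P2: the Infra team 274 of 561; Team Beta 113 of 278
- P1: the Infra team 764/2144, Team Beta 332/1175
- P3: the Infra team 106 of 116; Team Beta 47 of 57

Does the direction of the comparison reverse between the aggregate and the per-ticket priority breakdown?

No

P2: the Infra team 274/561 = 48.8%, Team Beta 113/278 = 40.6% → the Infra team
P1: the Infra team 764/2144 = 35.6%, Team Beta 332/1175 = 28.3% → the Infra team
P3: the Infra team 106/116 = 91.4%, Team Beta 47/57 = 82.5% → the Infra team
Overall: the Infra team 1144/2821 = 40.6%, Team Beta 492/1510 = 32.6% → the Infra team
The Infra team wins overall and in every ticket group — no reversal.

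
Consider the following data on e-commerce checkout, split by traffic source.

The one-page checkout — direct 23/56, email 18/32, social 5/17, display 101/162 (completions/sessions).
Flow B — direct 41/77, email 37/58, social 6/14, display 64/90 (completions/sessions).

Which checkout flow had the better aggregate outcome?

Direct: the one-page checkout 23/56 = 41.1%, Flow B 41/77 = 53.2% → Flow B
Email: the one-page checkout 18/32 = 56.2%, Flow B 37/58 = 63.8% → Flow B
Social: the one-page checkout 5/17 = 29.4%, Flow B 6/14 = 42.9% → Flow B
Display: the one-page checkout 101/162 = 62.3%, Flow B 64/90 = 71.1% → Flow B
Overall: the one-page checkout 147/267 = 55.1%, Flow B 148/239 = 61.9% → Flow B

Flow B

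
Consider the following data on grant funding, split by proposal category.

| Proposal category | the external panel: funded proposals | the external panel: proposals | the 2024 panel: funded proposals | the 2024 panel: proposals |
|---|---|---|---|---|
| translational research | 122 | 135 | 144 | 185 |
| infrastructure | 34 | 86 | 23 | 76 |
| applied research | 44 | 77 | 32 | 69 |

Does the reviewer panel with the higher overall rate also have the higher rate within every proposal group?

Translational research: the external panel 122/135 = 90.4%, the 2024 panel 144/185 = 77.8% → the external panel
Infrastructure: the external panel 34/86 = 39.5%, the 2024 panel 23/76 = 30.3% → the external panel
Applied research: the external panel 44/77 = 57.1%, the 2024 panel 32/69 = 46.4% → the external panel
Overall: the external panel 200/298 = 67.1%, the 2024 panel 199/330 = 60.3% → the external panel
The external panel wins overall and in every proposal group — no reversal.

Yes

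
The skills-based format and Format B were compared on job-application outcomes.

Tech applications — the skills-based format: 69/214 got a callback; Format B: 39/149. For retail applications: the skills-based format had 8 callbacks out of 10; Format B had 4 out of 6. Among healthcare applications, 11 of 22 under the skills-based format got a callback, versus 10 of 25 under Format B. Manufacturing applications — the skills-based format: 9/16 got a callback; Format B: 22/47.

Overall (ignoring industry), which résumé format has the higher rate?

Tech: the skills-based format 69/214 = 32.2%, Format B 39/149 = 26.2% → the skills-based format
Retail: the skills-based format 8/10 = 80.0%, Format B 4/6 = 66.7% → the skills-based format
Healthcare: the skills-based format 11/22 = 50.0%, Format B 10/25 = 40.0% → the skills-based format
Manufacturing: the skills-based format 9/16 = 56.2%, Format B 22/47 = 46.8% → the skills-based format
Overall: the skills-based format 97/262 = 37.0%, Format B 75/227 = 33.0% → the skills-based format

the skills-based format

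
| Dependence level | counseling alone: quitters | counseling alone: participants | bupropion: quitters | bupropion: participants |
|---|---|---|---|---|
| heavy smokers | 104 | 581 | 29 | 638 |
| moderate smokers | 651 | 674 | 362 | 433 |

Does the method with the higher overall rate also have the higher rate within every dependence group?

Yes

Heavy smokers: counseling alone 104/581 = 17.9%, bupropion 29/638 = 4.5% → counseling alone
Moderate smokers: counseling alone 651/674 = 96.6%, bupropion 362/433 = 83.6% → counseling alone
Overall: counseling alone 755/1255 = 60.2%, bupropion 391/1071 = 36.5% → counseling alone
Counseling alone wins overall and in every dependence group — no reversal.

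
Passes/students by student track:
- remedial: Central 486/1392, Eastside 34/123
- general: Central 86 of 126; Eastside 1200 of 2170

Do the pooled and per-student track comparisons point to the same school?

Remedial: Central 486/1392 = 34.9%, Eastside 34/123 = 27.6% → Central
General: Central 86/126 = 68.3%, Eastside 1200/2170 = 55.3% → Central
Overall: Central 572/1518 = 37.7%, Eastside 1234/2293 = 53.8% → Eastside
Central wins each student group but Eastside wins overall — the comparison reverses. Central's students skew toward remedial, which has a lower base rate.

No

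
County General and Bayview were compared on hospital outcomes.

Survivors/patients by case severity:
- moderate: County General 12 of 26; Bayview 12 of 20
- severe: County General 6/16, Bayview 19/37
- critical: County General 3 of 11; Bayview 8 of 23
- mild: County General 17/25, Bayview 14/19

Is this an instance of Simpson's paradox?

Moderate: County General 12/26 = 46.2%, Bayview 12/20 = 60.0% → Bayview
Severe: County General 6/16 = 37.5%, Bayview 19/37 = 51.4% → Bayview
Critical: County General 3/11 = 27.3%, Bayview 8/23 = 34.8% → Bayview
Mild: County General 17/25 = 68.0%, Bayview 14/19 = 73.7% → Bayview
Overall: County General 38/78 = 48.7%, Bayview 53/99 = 53.5% → Bayview
Bayview wins overall and in every case group — no reversal.

No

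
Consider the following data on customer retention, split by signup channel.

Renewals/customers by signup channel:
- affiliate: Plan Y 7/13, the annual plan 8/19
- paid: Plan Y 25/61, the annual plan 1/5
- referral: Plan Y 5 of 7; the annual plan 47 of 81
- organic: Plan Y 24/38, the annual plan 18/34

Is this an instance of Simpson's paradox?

Yes

Affiliate: Plan Y 7/13 = 53.8%, the annual plan 8/19 = 42.1% → Plan Y
Paid: Plan Y 25/61 = 41.0%, the annual plan 1/5 = 20.0% → Plan Y
Referral: Plan Y 5/7 = 71.4%, the annual plan 47/81 = 58.0% → Plan Y
Organic: Plan Y 24/38 = 63.2%, the annual plan 18/34 = 52.9% → Plan Y
Overall: Plan Y 61/119 = 51.3%, the annual plan 74/139 = 53.2% → the annual plan
Plan Y wins each signup group but the annual plan wins overall — the comparison reverses. Plan Y's customers skew toward paid, which has a lower base rate.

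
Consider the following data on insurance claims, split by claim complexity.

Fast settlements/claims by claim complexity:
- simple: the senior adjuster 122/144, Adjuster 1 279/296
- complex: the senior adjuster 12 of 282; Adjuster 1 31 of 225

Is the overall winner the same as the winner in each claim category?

Yes

Simple: the senior adjuster 122/144 = 84.7%, Adjuster 1 279/296 = 94.3% → Adjuster 1
Complex: the senior adjuster 12/282 = 4.3%, Adjuster 1 31/225 = 13.8% → Adjuster 1
Overall: the senior adjuster 134/426 = 31.5%, Adjuster 1 310/521 = 59.5% → Adjuster 1
Adjuster 1 wins overall and in every claim group — no reversal.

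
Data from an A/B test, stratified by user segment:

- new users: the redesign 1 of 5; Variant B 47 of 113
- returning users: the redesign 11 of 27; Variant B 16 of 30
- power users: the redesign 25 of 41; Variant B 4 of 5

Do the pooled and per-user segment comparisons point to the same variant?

New users: the redesign 1/5 = 20.0%, Variant B 47/113 = 41.6% → Variant B
Returning users: the redesign 11/27 = 40.7%, Variant B 16/30 = 53.3% → Variant B
Power users: the redesign 25/41 = 61.0%, Variant B 4/5 = 80.0% → Variant B
Overall: the redesign 37/73 = 50.7%, Variant B 67/148 = 45.3% → the redesign
Variant B wins each user group but the redesign wins overall — the comparison reverses. Variant B's views skew toward new users, which has a lower base rate.

No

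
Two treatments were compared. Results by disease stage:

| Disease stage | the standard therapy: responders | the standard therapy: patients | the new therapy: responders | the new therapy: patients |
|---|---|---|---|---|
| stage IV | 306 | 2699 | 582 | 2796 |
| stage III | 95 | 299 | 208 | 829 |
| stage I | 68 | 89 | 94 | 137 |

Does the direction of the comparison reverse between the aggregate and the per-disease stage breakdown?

Stage IV: the standard therapy 306/2699 = 11.3%, the new therapy 582/2796 = 20.8% → the new therapy
Stage III: the standard therapy 95/299 = 31.8%, the new therapy 208/829 = 25.1% → the standard therapy
Stage I: the standard therapy 68/89 = 76.4%, the new therapy 94/137 = 68.6% → the standard therapy
Overall: the standard therapy 469/3087 = 15.2%, the new therapy 884/3762 = 23.5% → the new therapy
Neither sweeps: the standard therapy wins 2 of 3 groups, the new therapy wins 1. The new therapy wins overall but not every group — no Simpson reversal.

No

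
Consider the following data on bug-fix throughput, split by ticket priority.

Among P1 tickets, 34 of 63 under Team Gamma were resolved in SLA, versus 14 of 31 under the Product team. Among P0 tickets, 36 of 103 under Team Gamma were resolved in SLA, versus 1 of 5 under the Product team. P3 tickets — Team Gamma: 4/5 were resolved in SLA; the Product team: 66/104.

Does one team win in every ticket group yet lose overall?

P1: Team Gamma 34/63 = 54.0%, the Product team 14/31 = 45.2% → Team Gamma
P0: Team Gamma 36/103 = 35.0%, the Product team 1/5 = 20.0% → Team Gamma
P3: Team Gamma 4/5 = 80.0%, the Product team 66/104 = 63.5% → Team Gamma
Overall: Team Gamma 74/171 = 43.3%, the Product team 81/140 = 57.9% → the Product team
Team Gamma wins each ticket group but the Product team wins overall — the comparison reverses. Team Gamma's tickets skew toward P0, which has a lower base rate.

Yes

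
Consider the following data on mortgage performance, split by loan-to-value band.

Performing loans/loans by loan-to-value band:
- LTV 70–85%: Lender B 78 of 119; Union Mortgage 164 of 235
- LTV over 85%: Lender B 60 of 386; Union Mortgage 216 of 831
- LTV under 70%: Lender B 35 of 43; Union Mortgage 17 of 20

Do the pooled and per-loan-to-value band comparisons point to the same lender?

Yes

LTV 70–85%: Lender B 78/119 = 65.5%, Union Mortgage 164/235 = 69.8% → Union Mortgage
LTV over 85%: Lender B 60/386 = 15.5%, Union Mortgage 216/831 = 26.0% → Union Mortgage
LTV under 70%: Lender B 35/43 = 81.4%, Union Mortgage 17/20 = 85.0% → Union Mortgage
Overall: Lender B 173/548 = 31.6%, Union Mortgage 397/1086 = 36.6% → Union Mortgage
Union Mortgage wins overall and in every loan-to-value group — no reversal.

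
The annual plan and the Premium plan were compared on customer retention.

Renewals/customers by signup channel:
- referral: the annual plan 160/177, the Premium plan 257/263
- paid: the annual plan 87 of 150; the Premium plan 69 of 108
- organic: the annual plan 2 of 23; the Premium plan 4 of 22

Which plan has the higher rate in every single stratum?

Referral: the annual plan 160/177 = 90.4%, the Premium plan 257/263 = 97.7% → the Premium plan
Paid: the annual plan 87/150 = 58.0%, the Premium plan 69/108 = 63.9% → the Premium plan
Organic: the annual plan 2/23 = 8.7%, the Premium plan 4/22 = 18.2% → the Premium plan
The Premium plan has the higher rate in all 3 groups.

the Premium plan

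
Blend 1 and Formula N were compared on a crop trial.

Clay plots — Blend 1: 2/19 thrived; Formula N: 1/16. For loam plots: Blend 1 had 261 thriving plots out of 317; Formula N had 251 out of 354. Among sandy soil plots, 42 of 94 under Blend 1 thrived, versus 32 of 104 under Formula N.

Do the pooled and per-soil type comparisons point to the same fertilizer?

Clay: Blend 1 2/19 = 10.5%, Formula N 1/16 = 6.2% → Blend 1
Loam: Blend 1 261/317 = 82.3%, Formula N 251/354 = 70.9% → Blend 1
Sandy soil: Blend 1 42/94 = 44.7%, Formula N 32/104 = 30.8% → Blend 1
Overall: Blend 1 305/430 = 70.9%, Formula N 284/474 = 59.9% → Blend 1
Blend 1 wins overall and in every soil group — no reversal.

Yes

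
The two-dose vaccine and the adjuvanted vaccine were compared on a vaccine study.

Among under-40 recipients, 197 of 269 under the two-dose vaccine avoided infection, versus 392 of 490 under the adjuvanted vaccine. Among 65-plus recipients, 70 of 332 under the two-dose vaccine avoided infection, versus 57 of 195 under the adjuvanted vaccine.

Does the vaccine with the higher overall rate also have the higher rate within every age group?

Under-40: the two-dose vaccine 197/269 = 73.2%, the adjuvanted vaccine 392/490 = 80.0% → the adjuvanted vaccine
65-plus: the two-dose vaccine 70/332 = 21.1%, the adjuvanted vaccine 57/195 = 29.2% → the adjuvanted vaccine
Overall: the two-dose vaccine 267/601 = 44.4%, the adjuvanted vaccine 449/685 = 65.5% → the adjuvanted vaccine
The adjuvanted vaccine wins overall and in every age group — no reversal.

Yes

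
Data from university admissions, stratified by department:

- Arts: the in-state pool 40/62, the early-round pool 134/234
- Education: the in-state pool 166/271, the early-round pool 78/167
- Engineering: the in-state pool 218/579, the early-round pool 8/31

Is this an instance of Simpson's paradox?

Yes

Arts: the in-state pool 40/62 = 64.5%, the early-round pool 134/234 = 57.3% → the in-state pool
Education: the in-state pool 166/271 = 61.3%, the early-round pool 78/167 = 46.7% → the in-state pool
Engineering: the in-state pool 218/579 = 37.7%, the early-round pool 8/31 = 25.8% → the in-state pool
Overall: the in-state pool 424/912 = 46.5%, the early-round pool 220/432 = 50.9% → the early-round pool
The in-state pool wins each department group but the early-round pool wins overall — the comparison reverses. The in-state pool's applicants skew toward Engineering, which has a lower base rate.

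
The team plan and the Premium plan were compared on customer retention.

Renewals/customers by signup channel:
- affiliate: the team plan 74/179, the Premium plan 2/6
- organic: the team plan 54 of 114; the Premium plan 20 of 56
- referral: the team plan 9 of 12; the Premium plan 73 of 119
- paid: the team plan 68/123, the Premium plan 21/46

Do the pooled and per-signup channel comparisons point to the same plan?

No

Affiliate: the team plan 74/179 = 41.3%, the Premium plan 2/6 = 33.3% → the team plan
Organic: the team plan 54/114 = 47.4%, the Premium plan 20/56 = 35.7% → the team plan
Referral: the team plan 9/12 = 75.0%, the Premium plan 73/119 = 61.3% → the team plan
Paid: the team plan 68/123 = 55.3%, the Premium plan 21/46 = 45.7% → the team plan
Overall: the team plan 205/428 = 47.9%, the Premium plan 116/227 = 51.1% → the Premium plan
The team plan wins each signup group but the Premium plan wins overall — the comparison reverses. The team plan's customers skew toward affiliate, which has a lower base rate.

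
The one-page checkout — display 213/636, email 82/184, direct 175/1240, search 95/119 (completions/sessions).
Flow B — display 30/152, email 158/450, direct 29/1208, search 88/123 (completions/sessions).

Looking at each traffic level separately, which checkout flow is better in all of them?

the one-page checkout

Display: the one-page checkout 213/636 = 33.5%, Flow B 30/152 = 19.7% → the one-page checkout
Email: the one-page checkout 82/184 = 44.6%, Flow B 158/450 = 35.1% → the one-page checkout
Direct: the one-page checkout 175/1240 = 14.1%, Flow B 29/1208 = 2.4% → the one-page checkout
Search: the one-page checkout 95/119 = 79.8%, Flow B 88/123 = 71.5% → the one-page checkout
The one-page checkout has the higher rate in all 4 groups.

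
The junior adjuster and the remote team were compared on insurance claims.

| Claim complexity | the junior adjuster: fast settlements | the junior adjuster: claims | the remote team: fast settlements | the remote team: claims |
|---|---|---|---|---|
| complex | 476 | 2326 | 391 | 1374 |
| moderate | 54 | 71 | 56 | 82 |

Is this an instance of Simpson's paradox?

Complex: the junior adjuster 476/2326 = 20.5%, the remote team 391/1374 = 28.5% → the remote team
Moderate: the junior adjuster 54/71 = 76.1%, the remote team 56/82 = 68.3% → the junior adjuster
Overall: the junior adjuster 530/2397 = 22.1%, the remote team 447/1456 = 30.7% → the remote team
Neither sweeps: the junior adjuster wins 1 of 2 groups, the remote team wins 1. The remote team wins overall but not every group — no Simpson reversal.

No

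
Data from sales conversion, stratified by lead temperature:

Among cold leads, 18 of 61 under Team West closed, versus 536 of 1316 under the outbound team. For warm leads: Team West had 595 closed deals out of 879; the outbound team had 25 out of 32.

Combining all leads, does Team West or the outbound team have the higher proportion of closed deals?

Cold: Team West 18/61 = 29.5%, the outbound team 536/1316 = 40.7% → the outbound team
Warm: Team West 595/879 = 67.7%, the outbound team 25/32 = 78.1% → the outbound team
Overall: Team West 613/940 = 65.2%, the outbound team 561/1348 = 41.6% → Team West
(The outbound team wins every lead group but Team West wins overall — the outbound team's leads skew toward the low-rate cold group.)

Team West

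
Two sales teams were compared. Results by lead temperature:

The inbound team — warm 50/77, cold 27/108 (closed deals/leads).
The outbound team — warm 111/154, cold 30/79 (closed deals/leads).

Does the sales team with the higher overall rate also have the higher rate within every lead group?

Warm: the inbound team 50/77 = 64.9%, the outbound team 111/154 = 72.1% → the outbound team
Cold: the inbound team 27/108 = 25.0%, the outbound team 30/79 = 38.0% → the outbound team
Overall: the inbound team 77/185 = 41.6%, the outbound team 141/233 = 60.5% → the outbound team
The outbound team wins overall and in every lead group — no reversal.

Yes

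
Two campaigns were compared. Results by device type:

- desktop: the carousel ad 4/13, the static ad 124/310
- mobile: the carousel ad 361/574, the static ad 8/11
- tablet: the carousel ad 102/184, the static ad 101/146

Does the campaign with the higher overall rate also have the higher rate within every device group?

No

Desktop: the carousel ad 4/13 = 30.8%, the static ad 124/310 = 40.0% → the static ad
Mobile: the carousel ad 361/574 = 62.9%, the static ad 8/11 = 72.7% → the static ad
Tablet: the carousel ad 102/184 = 55.4%, the static ad 101/146 = 69.2% → the static ad
Overall: the carousel ad 467/771 = 60.6%, the static ad 233/467 = 49.9% → the carousel ad
The static ad wins each device group but the carousel ad wins overall — the comparison reverses. The static ad's impressions skew toward desktop, which has a lower base rate.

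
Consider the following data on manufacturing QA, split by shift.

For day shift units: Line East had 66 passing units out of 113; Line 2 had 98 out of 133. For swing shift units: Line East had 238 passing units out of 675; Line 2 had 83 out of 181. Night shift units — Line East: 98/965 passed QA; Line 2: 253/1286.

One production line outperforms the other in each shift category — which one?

Line 2

Day shift: Line East 66/113 = 58.4%, Line 2 98/133 = 73.7% → Line 2
Swing shift: Line East 238/675 = 35.3%, Line 2 83/181 = 45.9% → Line 2
Night shift: Line East 98/965 = 10.2%, Line 2 253/1286 = 19.7% → Line 2
Line 2 has the higher rate in all 3 groups.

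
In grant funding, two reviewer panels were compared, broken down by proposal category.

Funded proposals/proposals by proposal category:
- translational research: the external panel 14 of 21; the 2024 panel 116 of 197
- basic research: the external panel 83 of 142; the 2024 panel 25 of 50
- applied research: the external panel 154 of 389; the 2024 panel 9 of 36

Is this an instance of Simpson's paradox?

Translational research: the external panel 14/21 = 66.7%, the 2024 panel 116/197 = 58.9% → the external panel
Basic research: the external panel 83/142 = 58.5%, the 2024 panel 25/50 = 50.0% → the external panel
Applied research: the external panel 154/389 = 39.6%, the 2024 panel 9/36 = 25.0% → the external panel
Overall: the external panel 251/552 = 45.5%, the 2024 panel 150/283 = 53.0% → the 2024 panel
The external panel wins each proposal group but the 2024 panel wins overall — the comparison reverses. The external panel's proposals skew toward applied research, which has a lower base rate.

Yes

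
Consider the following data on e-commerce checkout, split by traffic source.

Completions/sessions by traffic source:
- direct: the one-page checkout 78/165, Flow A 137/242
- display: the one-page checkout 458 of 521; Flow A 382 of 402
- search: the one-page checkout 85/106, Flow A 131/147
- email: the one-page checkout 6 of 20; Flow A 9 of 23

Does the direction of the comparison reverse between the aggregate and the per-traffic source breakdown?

No

Direct: the one-page checkout 78/165 = 47.3%, Flow A 137/242 = 56.6% → Flow A
Display: the one-page checkout 458/521 = 87.9%, Flow A 382/402 = 95.0% → Flow A
Search: the one-page checkout 85/106 = 80.2%, Flow A 131/147 = 89.1% → Flow A
Email: the one-page checkout 6/20 = 30.0%, Flow A 9/23 = 39.1% → Flow A
Overall: the one-page checkout 627/812 = 77.2%, Flow A 659/814 = 81.0% → Flow A
Flow A wins overall and in every traffic group — no reversal.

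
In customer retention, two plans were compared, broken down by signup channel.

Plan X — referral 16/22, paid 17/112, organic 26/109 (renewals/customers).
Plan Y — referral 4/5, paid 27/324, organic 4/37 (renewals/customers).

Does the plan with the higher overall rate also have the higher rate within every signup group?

Referral: Plan X 16/22 = 72.7%, Plan Y 4/5 = 80.0% → Plan Y
Paid: Plan X 17/112 = 15.2%, Plan Y 27/324 = 8.3% → Plan X
Organic: Plan X 26/109 = 23.9%, Plan Y 4/37 = 10.8% → Plan X
Overall: Plan X 59/243 = 24.3%, Plan Y 35/366 = 9.6% → Plan X
Neither sweeps: Plan X wins 2 of 3 groups, Plan Y wins 1. Plan X wins overall but not every group — no Simpson reversal.

No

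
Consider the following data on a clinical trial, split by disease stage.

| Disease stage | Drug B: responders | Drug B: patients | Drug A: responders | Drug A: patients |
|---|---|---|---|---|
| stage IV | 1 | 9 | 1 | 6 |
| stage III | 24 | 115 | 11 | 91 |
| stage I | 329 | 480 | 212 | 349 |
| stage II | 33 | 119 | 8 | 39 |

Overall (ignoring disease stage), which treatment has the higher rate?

Drug B

Stage IV: Drug B 1/9 = 11.1%, Drug A 1/6 = 16.7% → Drug A
Stage III: Drug B 24/115 = 20.9%, Drug A 11/91 = 12.1% → Drug B
Stage I: Drug B 329/480 = 68.5%, Drug A 212/349 = 60.7% → Drug B
Stage II: Drug B 33/119 = 27.7%, Drug A 8/39 = 20.5% → Drug B
Overall: Drug B 387/723 = 53.5%, Drug A 232/485 = 47.8% → Drug B
(Neither sweeps every disease group, but Drug B has the higher pooled rate.)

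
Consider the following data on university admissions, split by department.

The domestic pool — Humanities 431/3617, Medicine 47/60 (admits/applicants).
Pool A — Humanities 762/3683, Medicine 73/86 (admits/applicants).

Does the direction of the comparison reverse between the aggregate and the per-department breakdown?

Humanities: the domestic pool 431/3617 = 11.9%, Pool A 762/3683 = 20.7% → Pool A
Medicine: the domestic pool 47/60 = 78.3%, Pool A 73/86 = 84.9% → Pool A
Overall: the domestic pool 478/3677 = 13.0%, Pool A 835/3769 = 22.2% → Pool A
Pool A wins overall and in every department group — no reversal.

No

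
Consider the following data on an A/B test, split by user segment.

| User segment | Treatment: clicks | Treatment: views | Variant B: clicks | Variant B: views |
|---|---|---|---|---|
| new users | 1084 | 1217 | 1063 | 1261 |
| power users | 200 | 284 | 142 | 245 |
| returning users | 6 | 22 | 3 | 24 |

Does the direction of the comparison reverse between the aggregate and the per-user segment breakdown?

New users: Treatment 1084/1217 = 89.1%, Variant B 1063/1261 = 84.3% → Treatment
Power users: Treatment 200/284 = 70.4%, Variant B 142/245 = 58.0% → Treatment
Returning users: Treatment 6/22 = 27.3%, Variant B 3/24 = 12.5% → Treatment
Overall: Treatment 1290/1523 = 84.7%, Variant B 1208/1530 = 79.0% → Treatment
Treatment wins overall and in every user group — no reversal.

No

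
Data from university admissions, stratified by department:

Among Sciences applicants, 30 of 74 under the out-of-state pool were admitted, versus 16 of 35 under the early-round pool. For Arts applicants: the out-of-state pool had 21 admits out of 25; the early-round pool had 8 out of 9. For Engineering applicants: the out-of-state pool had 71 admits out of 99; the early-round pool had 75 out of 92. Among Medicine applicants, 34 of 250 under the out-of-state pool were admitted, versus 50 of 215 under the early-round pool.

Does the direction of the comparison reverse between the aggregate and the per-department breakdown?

Sciences: the out-of-state pool 30/74 = 40.5%, the early-round pool 16/35 = 45.7% → the early-round pool
Arts: the out-of-state pool 21/25 = 84.0%, the early-round pool 8/9 = 88.9% → the early-round pool
Engineering: the out-of-state pool 71/99 = 71.7%, the early-round pool 75/92 = 81.5% → the early-round pool
Medicine: the out-of-state pool 34/250 = 13.6%, the early-round pool 50/215 = 23.3% → the early-round pool
Overall: the out-of-state pool 156/448 = 34.8%, the early-round pool 149/351 = 42.5% → the early-round pool
The early-round pool wins overall and in every department group — no reversal.

No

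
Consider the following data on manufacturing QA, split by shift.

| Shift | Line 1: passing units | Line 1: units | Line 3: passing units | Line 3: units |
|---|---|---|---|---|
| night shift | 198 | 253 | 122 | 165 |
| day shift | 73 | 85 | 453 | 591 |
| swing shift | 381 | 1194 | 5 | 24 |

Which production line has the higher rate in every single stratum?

Line 1

Night shift: Line 1 198/253 = 78.3%, Line 3 122/165 = 73.9% → Line 1
Day shift: Line 1 73/85 = 85.9%, Line 3 453/591 = 76.6% → Line 1
Swing shift: Line 1 381/1194 = 31.9%, Line 3 5/24 = 20.8% → Line 1
Line 1 has the higher rate in all 3 groups.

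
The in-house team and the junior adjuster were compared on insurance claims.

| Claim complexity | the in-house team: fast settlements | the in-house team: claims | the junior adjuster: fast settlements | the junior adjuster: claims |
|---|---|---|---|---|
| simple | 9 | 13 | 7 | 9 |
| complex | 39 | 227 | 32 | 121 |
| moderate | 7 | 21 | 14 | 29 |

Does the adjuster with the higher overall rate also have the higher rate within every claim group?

Simple: the in-house team 9/13 = 69.2%, the junior adjuster 7/9 = 77.8% → the junior adjuster
Complex: the in-house team 39/227 = 17.2%, the junior adjuster 32/121 = 26.4% → the junior adjuster
Moderate: the in-house team 7/21 = 33.3%, the junior adjuster 14/29 = 48.3% → the junior adjuster
Overall: the in-house team 55/261 = 21.1%, the junior adjuster 53/159 = 33.3% → the junior adjuster
The junior adjuster wins overall and in every claim group — no reversal.

Yes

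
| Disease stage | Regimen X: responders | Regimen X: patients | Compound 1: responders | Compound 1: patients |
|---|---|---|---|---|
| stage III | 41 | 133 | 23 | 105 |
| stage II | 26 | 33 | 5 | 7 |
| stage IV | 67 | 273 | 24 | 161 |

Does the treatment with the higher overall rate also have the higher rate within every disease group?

Yes

Stage III: Regimen X 41/133 = 30.8%, Compound 1 23/105 = 21.9% → Regimen X
Stage II: Regimen X 26/33 = 78.8%, Compound 1 5/7 = 71.4% → Regimen X
Stage IV: Regimen X 67/273 = 24.5%, Compound 1 24/161 = 14.9% → Regimen X
Overall: Regimen X 134/439 = 30.5%, Compound 1 52/273 = 19.0% → Regimen X
Regimen X wins overall and in every disease group — no reversal.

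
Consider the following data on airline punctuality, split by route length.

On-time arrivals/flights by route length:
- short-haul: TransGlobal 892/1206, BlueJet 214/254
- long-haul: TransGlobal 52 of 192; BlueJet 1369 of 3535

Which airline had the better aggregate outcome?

TransGlobal

Short-haul: TransGlobal 892/1206 = 74.0%, BlueJet 214/254 = 84.3% → BlueJet
Long-haul: TransGlobal 52/192 = 27.1%, BlueJet 1369/3535 = 38.7% → BlueJet
Overall: TransGlobal 944/1398 = 67.5%, BlueJet 1583/3789 = 41.8% → TransGlobal
(BlueJet wins every route group but TransGlobal wins overall — BlueJet's flights skew toward the low-rate long-haul group.)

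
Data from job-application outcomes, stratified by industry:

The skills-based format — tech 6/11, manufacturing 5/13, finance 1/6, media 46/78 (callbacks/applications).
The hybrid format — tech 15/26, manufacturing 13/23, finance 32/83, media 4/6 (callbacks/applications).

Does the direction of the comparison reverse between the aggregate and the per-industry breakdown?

Yes

Tech: the skills-based format 6/11 = 54.5%, the hybrid format 15/26 = 57.7% → the hybrid format
Manufacturing: the skills-based format 5/13 = 38.5%, the hybrid format 13/23 = 56.5% → the hybrid format
Finance: the skills-based format 1/6 = 16.7%, the hybrid format 32/83 = 38.6% → the hybrid format
Media: the skills-based format 46/78 = 59.0%, the hybrid format 4/6 = 66.7% → the hybrid format
Overall: the skills-based format 58/108 = 53.7%, the hybrid format 64/138 = 46.4% → the skills-based format
The hybrid format wins each industry group but the skills-based format wins overall — the comparison reverses. The hybrid format's applications skew toward finance, which has a lower base rate.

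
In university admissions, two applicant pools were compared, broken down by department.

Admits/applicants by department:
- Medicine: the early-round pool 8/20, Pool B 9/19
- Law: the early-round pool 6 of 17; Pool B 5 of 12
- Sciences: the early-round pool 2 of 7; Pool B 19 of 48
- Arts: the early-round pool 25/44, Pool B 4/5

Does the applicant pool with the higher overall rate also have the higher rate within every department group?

No

Medicine: the early-round pool 8/20 = 40.0%, Pool B 9/19 = 47.4% → Pool B
Law: the early-round pool 6/17 = 35.3%, Pool B 5/12 = 41.7% → Pool B
Sciences: the early-round pool 2/7 = 28.6%, Pool B 19/48 = 39.6% → Pool B
Arts: the early-round pool 25/44 = 56.8%, Pool B 4/5 = 80.0% → Pool B
Overall: the early-round pool 41/88 = 46.6%, Pool B 37/84 = 44.0% → the early-round pool
Pool B wins each department group but the early-round pool wins overall — the comparison reverses. Pool B's applicants skew toward Sciences, which has a lower base rate.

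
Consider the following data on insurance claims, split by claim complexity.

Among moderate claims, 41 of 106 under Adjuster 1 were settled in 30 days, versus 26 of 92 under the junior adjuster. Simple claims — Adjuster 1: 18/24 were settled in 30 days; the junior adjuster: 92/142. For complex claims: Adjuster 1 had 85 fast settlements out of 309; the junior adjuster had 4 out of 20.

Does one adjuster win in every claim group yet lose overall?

Moderate: Adjuster 1 41/106 = 38.7%, the junior adjuster 26/92 = 28.3% → Adjuster 1
Simple: Adjuster 1 18/24 = 75.0%, the junior adjuster 92/142 = 64.8% → Adjuster 1
Complex: Adjuster 1 85/309 = 27.5%, the junior adjuster 4/20 = 20.0% → Adjuster 1
Overall: Adjuster 1 144/439 = 32.8%, the junior adjuster 122/254 = 48.0% → the junior adjuster
Adjuster 1 wins each claim group but the junior adjuster wins overall — the comparison reverses. Adjuster 1's claims skew toward complex, which has a lower base rate.

Yes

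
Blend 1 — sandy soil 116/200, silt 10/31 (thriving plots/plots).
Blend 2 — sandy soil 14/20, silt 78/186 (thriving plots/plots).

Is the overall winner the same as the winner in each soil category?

No

Sandy soil: Blend 1 116/200 = 58.0%, Blend 2 14/20 = 70.0% → Blend 2
Silt: Blend 1 10/31 = 32.3%, Blend 2 78/186 = 41.9% → Blend 2
Overall: Blend 1 126/231 = 54.5%, Blend 2 92/206 = 44.7% → Blend 1
Blend 2 wins each soil group but Blend 1 wins overall — the comparison reverses. Blend 2's plots skew toward silt, which has a lower base rate.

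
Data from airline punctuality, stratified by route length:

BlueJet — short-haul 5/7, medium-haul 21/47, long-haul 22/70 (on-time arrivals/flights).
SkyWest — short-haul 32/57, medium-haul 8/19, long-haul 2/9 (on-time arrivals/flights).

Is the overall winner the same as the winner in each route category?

Short-haul: BlueJet 5/7 = 71.4%, SkyWest 32/57 = 56.1% → BlueJet
Medium-haul: BlueJet 21/47 = 44.7%, SkyWest 8/19 = 42.1% → BlueJet
Long-haul: BlueJet 22/70 = 31.4%, SkyWest 2/9 = 22.2% → BlueJet
Overall: BlueJet 48/124 = 38.7%, SkyWest 42/85 = 49.4% → SkyWest
BlueJet wins each route group but SkyWest wins overall — the comparison reverses. BlueJet's flights skew toward long-haul, which has a lower base rate.

No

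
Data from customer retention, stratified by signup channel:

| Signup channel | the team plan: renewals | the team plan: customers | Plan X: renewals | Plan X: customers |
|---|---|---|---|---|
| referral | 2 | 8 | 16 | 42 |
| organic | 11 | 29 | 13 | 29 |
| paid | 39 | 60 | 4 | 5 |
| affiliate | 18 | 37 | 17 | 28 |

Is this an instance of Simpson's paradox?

Yes

Referral: the team plan 2/8 = 25.0%, Plan X 16/42 = 38.1% → Plan X
Organic: the team plan 11/29 = 37.9%, Plan X 13/29 = 44.8% → Plan X
Paid: the team plan 39/60 = 65.0%, Plan X 4/5 = 80.0% → Plan X
Affiliate: the team plan 18/37 = 48.6%, Plan X 17/28 = 60.7% → Plan X
Overall: the team plan 70/134 = 52.2%, Plan X 50/104 = 48.1% → the team plan
Plan X wins each signup group but the team plan wins overall — the comparison reverses. Plan X's customers skew toward referral, which has a lower base rate.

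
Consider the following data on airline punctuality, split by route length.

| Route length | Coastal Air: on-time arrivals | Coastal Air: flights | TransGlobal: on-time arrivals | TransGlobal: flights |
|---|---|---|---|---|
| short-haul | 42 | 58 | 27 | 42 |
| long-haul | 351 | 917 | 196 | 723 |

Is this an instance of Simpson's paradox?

Short-haul: Coastal Air 42/58 = 72.4%, TransGlobal 27/42 = 64.3% → Coastal Air
Long-haul: Coastal Air 351/917 = 38.3%, TransGlobal 196/723 = 27.1% → Coastal Air
Overall: Coastal Air 393/975 = 40.3%, TransGlobal 223/765 = 29.2% → Coastal Air
Coastal Air wins overall and in every route group — no reversal.

No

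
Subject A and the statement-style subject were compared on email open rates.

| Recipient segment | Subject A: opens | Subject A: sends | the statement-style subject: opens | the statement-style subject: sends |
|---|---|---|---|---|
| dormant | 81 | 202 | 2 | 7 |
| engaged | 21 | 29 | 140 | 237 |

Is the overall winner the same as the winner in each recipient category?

No

Dormant: Subject A 81/202 = 40.1%, the statement-style subject 2/7 = 28.6% → Subject A
Engaged: Subject A 21/29 = 72.4%, the statement-style subject 140/237 = 59.1% → Subject A
Overall: Subject A 102/231 = 44.2%, the statement-style subject 142/244 = 58.2% → the statement-style subject
Subject A wins each recipient group but the statement-style subject wins overall — the comparison reverses. Subject A's sends skew toward dormant, which has a lower base rate.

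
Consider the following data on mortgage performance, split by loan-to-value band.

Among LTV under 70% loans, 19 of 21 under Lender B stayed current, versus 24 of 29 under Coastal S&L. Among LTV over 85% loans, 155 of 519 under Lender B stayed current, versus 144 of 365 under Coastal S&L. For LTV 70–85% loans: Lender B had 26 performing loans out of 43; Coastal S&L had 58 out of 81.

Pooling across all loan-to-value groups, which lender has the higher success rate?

LTV under 70%: Lender B 19/21 = 90.5%, Coastal S&L 24/29 = 82.8% → Lender B
LTV over 85%: Lender B 155/519 = 29.9%, Coastal S&L 144/365 = 39.5% → Coastal S&L
LTV 70–85%: Lender B 26/43 = 60.5%, Coastal S&L 58/81 = 71.6% → Coastal S&L
Overall: Lender B 200/583 = 34.3%, Coastal S&L 226/475 = 47.6% → Coastal S&L
(Neither sweeps every loan-to-value group, but Coastal S&L has the higher pooled rate.)

Coastal S&L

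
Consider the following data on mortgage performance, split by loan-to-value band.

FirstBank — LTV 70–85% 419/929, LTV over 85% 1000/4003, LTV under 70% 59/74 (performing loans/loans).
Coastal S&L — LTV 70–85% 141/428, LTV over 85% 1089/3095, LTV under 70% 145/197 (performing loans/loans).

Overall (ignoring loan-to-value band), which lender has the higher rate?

LTV 70–85%: FirstBank 419/929 = 45.1%, Coastal S&L 141/428 = 32.9% → FirstBank
LTV over 85%: FirstBank 1000/4003 = 25.0%, Coastal S&L 1089/3095 = 35.2% → Coastal S&L
LTV under 70%: FirstBank 59/74 = 79.7%, Coastal S&L 145/197 = 73.6% → FirstBank
Overall: FirstBank 1478/5006 = 29.5%, Coastal S&L 1375/3720 = 37.0% → Coastal S&L
(Neither sweeps every loan-to-value group, but Coastal S&L has the higher pooled rate.)

Coastal S&L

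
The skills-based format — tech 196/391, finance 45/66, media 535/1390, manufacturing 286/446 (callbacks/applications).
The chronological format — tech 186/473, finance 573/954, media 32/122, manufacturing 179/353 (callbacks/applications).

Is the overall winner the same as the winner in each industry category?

Tech: the skills-based format 196/391 = 50.1%, the chronological format 186/473 = 39.3% → the skills-based format
Finance: the skills-based format 45/66 = 68.2%, the chronological format 573/954 = 60.1% → the skills-based format
Media: the skills-based format 535/1390 = 38.5%, the chronological format 32/122 = 26.2% → the skills-based format
Manufacturing: the skills-based format 286/446 = 64.1%, the chronological format 179/353 = 50.7% → the skills-based format
Overall: the skills-based format 1062/2293 = 46.3%, the chronological format 970/1902 = 51.0% → the chronological format
The skills-based format wins each industry group but the chronological format wins overall — the comparison reverses. The skills-based format's applications skew toward media, which has a lower base rate.

No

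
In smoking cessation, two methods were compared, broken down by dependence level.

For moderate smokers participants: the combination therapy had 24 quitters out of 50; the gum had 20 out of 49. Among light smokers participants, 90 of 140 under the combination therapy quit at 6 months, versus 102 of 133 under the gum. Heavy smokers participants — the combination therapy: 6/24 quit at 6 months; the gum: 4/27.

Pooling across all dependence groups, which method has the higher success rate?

the gum

Moderate smokers: the combination therapy 24/50 = 48.0%, the gum 20/49 = 40.8% → the combination therapy
Light smokers: the combination therapy 90/140 = 64.3%, the gum 102/133 = 76.7% → the gum
Heavy smokers: the combination therapy 6/24 = 25.0%, the gum 4/27 = 14.8% → the combination therapy
Overall: the combination therapy 120/214 = 56.1%, the gum 126/209 = 60.3% → the gum
(Neither sweeps every dependence group, but the gum has the higher pooled rate.)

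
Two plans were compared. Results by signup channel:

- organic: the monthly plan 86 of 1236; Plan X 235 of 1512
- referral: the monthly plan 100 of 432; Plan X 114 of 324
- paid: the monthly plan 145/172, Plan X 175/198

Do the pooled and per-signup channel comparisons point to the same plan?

Organic: the monthly plan 86/1236 = 7.0%, Plan X 235/1512 = 15.5% → Plan X
Referral: the monthly plan 100/432 = 23.1%, Plan X 114/324 = 35.2% → Plan X
Paid: the monthly plan 145/172 = 84.3%, Plan X 175/198 = 88.4% → Plan X
Overall: the monthly plan 331/1840 = 18.0%, Plan X 524/2034 = 25.8% → Plan X
Plan X wins overall and in every signup group — no reversal.

Yes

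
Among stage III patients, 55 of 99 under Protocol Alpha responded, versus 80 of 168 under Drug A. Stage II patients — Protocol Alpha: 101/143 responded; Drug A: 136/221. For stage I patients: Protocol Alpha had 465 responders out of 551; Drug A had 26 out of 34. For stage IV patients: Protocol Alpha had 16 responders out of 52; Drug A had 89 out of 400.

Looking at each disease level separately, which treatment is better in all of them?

Protocol Alpha

Stage III: Protocol Alpha 55/99 = 55.6%, Drug A 80/168 = 47.6% → Protocol Alpha
Stage II: Protocol Alpha 101/143 = 70.6%, Drug A 136/221 = 61.5% → Protocol Alpha
Stage I: Protocol Alpha 465/551 = 84.4%, Drug A 26/34 = 76.5% → Protocol Alpha
Stage IV: Protocol Alpha 16/52 = 30.8%, Drug A 89/400 = 22.2% → Protocol Alpha
Protocol Alpha has the higher rate in all 4 groups.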